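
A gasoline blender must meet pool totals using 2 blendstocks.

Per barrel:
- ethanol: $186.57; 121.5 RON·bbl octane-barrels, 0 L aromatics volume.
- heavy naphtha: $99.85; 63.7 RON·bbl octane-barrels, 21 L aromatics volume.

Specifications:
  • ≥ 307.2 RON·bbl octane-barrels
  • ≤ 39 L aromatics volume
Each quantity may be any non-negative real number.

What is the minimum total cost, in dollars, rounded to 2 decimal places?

Let x1 = barrels of ethanol, x2 = barrels of heavy naphtha.
min 186.57x1 + 99.85x2 s.t.:
  121.5x1 + 63.7x2 ≥ 307.2   (octane-barrels)
  21x2 ≤ 39   (aromatics volume)
  x1, x2 ≥ 0.
The cheapest feasible vertex uses only ethanol; heavy naphtha is not used. The octane-barrels requirement is met with equality.
Optimal quantities: ethanol = 2.5284 barrels.
Cost = 186.57·2.5284 = 471.7236.

$471.72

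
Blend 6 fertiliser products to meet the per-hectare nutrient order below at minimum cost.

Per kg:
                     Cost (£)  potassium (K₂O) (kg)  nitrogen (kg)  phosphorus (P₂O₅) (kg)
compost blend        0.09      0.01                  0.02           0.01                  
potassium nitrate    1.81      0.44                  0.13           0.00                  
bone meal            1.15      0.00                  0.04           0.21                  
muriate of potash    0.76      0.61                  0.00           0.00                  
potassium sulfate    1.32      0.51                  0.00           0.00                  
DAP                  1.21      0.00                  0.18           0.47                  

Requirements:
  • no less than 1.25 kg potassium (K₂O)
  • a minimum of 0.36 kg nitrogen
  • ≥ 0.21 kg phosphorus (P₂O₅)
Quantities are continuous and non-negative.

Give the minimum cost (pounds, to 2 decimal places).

£2.99

Let x1 = kg of compost blend, x2 = kg of potassium nitrate, x3 = kg of bone meal, x4 = kg of muriate of potash, x5 = kg of potassium sulfate, x6 = kg of DAP.
Minimise 0.09x1 + 1.81x2 + 1.15x3 + 0.76x4 + 1.32x5 + 1.21x6 subject to:
  0.01x1 + 0.44x2 + 0.61x4 + 0.51x5 ≥ 1.25   (potassium (K₂O))
  0.02x1 + 0.13x2 + 0.04x3 + 0.18x6 ≥ 0.36   (nitrogen)
  0.01x1 + 0.21x3 + 0.47x6 ≥ 0.21   (phosphorus (P₂O₅))
  x1, x2, x3, x4, x5, x6 ≥ 0.
The optimal basis is {compost blend, muriate of potash, DAP}; potassium nitrate, bone meal, potassium sulfate drop out. There the potassium (K₂O), nitrogen, phosphorus (P₂O₅) constraints are tight.
That vertex is x1 = 17.29, x4 = 1.766, x6 = 0.07895.
Total cost: 0.09·17.29 + 0.76·1.766 + 1.21·0.07895 = 2.9938.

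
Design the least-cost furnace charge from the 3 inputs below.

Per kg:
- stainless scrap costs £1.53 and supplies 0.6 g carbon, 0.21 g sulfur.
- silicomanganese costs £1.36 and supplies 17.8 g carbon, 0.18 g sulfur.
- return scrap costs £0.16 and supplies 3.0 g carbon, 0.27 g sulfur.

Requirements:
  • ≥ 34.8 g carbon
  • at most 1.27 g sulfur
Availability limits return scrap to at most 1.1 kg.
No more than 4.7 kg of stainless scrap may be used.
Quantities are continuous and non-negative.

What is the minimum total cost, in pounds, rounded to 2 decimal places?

£2.58

Set it up as a linear program. Let x1 = kg of stainless scrap, x2 = kg of silicomanganese, x3 = kg of return scrap.
min 1.53x1 + 1.36x2 + 0.16x3 subject to:
  0.6x1 + 17.8x2 + 3x3 ≥ 34.8   (carbon)
  0.21x1 + 0.18x2 + 0.27x3 ≤ 1.27   (sulfur)
  x3 ≤ 1.1
  x1 ≤ 4.7
  x1, x2, x3 ≥ 0.
The cheapest feasible vertex uses only silicomanganese, return scrap; stainless scrap is not used. The carbon and the return scrap cap requirements are met with equality.
That vertex is x2 = 1.77, x3 = 1.1.
Cost = 1.36·1.77 + 0.16·1.1 = 2.5832.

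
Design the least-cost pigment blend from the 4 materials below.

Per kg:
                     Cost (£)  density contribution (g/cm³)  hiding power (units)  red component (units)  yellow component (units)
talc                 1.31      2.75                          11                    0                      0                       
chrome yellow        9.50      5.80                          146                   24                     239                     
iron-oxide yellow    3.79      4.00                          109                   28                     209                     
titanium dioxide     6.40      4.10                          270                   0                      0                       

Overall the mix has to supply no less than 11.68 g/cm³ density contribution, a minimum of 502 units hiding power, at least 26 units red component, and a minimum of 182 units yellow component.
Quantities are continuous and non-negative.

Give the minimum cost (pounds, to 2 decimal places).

Set it up as a linear program. Let x1 = kg of talc, x2 = kg of chrome yellow, x3 = kg of iron-oxide yellow, x4 = kg of titanium dioxide.
Minimise 1.31x1 + 9.5x2 + 3.79x3 + 6.4x4 s.t.:
  2.75x1 + 5.8x2 + 4x3 + 4.1x4 ≥ 11.68   (density contribution)
  11x1 + 146x2 + 109x3 + 270x4 ≥ 502   (hiding power)
  24x2 + 28x3 ≥ 26   (red component)
  239x2 + 209x3 ≥ 182   (yellow component)
  x1, x2, x3, x4 ≥ 0.
The minimum-cost mix takes nothing from chrome yellow — only talc, iron-oxide yellow, titanium dioxide. The density contribution, hiding power, red component requirements are met with equality.
So talc = 0.7277 kg, iron-oxide yellow = 0.9286 kg, titanium dioxide = 1.455 kg.
Total cost: 1.31·0.7277 + 3.79·0.9286 + 6.4·1.455 = 13.7847.

£13.78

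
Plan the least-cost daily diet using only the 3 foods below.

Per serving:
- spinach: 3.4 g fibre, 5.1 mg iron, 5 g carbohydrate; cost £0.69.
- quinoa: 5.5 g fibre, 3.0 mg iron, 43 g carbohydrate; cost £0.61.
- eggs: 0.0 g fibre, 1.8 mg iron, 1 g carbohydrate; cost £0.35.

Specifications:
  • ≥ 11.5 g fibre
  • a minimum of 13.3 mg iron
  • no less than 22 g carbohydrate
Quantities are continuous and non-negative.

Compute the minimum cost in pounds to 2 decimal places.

This is a linear program. Let x1 = servings of spinach, x2 = servings of quinoa, x3 = servings of eggs.
Minimise 0.69x1 + 0.61x2 + 0.35x3 with:
  3.4x1 + 5.5x2 ≥ 11.5   (fibre)
  5.1x1 + 3x2 + 1.8x3 ≥ 13.3   (iron)
  5x1 + 43x2 + 1x3 ≥ 22   (carbohydrate)
  x1, x2, x3 ≥ 0.
At the optimum only spinach, quinoa are positive (eggs = 0). The fibre and iron requirements are met with equality.
So spinach = 2.165 servings, quinoa = 0.7524 servings.
Hence cost = 0.69·2.165 + 0.61·0.7524 = £1.9528.

£1.95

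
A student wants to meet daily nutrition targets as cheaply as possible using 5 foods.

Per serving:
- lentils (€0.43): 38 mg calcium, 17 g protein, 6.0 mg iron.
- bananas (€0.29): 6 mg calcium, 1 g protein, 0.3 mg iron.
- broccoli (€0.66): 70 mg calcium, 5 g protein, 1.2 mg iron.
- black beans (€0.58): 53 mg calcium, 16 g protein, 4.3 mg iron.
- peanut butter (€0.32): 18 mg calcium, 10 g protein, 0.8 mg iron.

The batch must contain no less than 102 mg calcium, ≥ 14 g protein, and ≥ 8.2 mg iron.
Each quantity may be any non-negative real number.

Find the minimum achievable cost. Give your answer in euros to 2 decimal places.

€1.05

Let x1 = servings of lentils, x2 = servings of bananas, x3 = servings of broccoli, x4 = servings of black beans, x5 = servings of peanut butter.
Minimize 0.43x1 + 0.29x2 + 0.66x3 + 0.58x4 + 0.32x5 subject to:
  38x1 + 6x2 + 70x3 + 53x4 + 18x5 ≥ 102   (calcium)
  17x1 + 1x2 + 5x3 + 16x4 + 10x5 ≥ 14   (protein)
  6x1 + 0.3x2 + 1.2x3 + 4.3x4 + 0.8x5 ≥ 8.2   (iron)
  x1, x2, x3, x4, x5 ≥ 0.
At the optimum only lentils, broccoli are positive (bananas, black beans, peanut butter = 0). There the calcium and iron constraints are tight.
So lentils = 1.206 servings, broccoli = 0.8024 servings.
Cost = 0.43·1.206 + 0.66·0.8024 = 1.0482.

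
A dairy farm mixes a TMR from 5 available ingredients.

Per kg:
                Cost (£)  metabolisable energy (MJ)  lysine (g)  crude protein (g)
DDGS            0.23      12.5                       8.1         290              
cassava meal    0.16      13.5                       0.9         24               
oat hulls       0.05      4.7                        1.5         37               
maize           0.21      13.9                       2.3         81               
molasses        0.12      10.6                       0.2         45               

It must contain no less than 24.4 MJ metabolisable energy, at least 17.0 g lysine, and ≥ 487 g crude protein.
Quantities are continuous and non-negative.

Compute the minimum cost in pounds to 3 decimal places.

£0.483

Set it up as a linear program. Let x1 = kg of DDGS, x2 = kg of cassava meal, x3 = kg of oat hulls, x4 = kg of maize, x5 = kg of molasses.
Minimize 0.23x1 + 0.16x2 + 0.05x3 + 0.21x4 + 0.12x5 with:
  12.5x1 + 13.5x2 + 4.7x3 + 13.9x4 + 10.6x5 ≥ 24.4   (metabolisable energy)
  8.1x1 + 0.9x2 + 1.5x3 + 2.3x4 + 0.2x5 ≥ 17   (lysine)
  290x1 + 24x2 + 37x3 + 81x4 + 45x5 ≥ 487   (crude protein)
  x1, x2, x3, x4, x5 ≥ 0.
The cheapest feasible vertex uses only DDGS; cassava meal, oat hulls, maize, molasses are not used. Binding constraint: lysine.
So DDGS = 2.099 kg.
Hence cost = 0.23·2.099 = £0.48277.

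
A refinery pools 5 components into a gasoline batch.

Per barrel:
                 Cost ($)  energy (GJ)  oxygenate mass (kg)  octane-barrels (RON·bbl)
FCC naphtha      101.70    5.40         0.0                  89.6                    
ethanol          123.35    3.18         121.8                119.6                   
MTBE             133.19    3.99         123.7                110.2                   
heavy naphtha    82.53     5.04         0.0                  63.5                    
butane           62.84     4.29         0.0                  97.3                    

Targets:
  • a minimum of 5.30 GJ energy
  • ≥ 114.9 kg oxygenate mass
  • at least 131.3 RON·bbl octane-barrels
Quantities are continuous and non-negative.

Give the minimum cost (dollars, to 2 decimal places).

$147.06

This is a linear program. Let x1 = barrels of FCC naphtha, x2 = barrels of ethanol, x3 = barrels of MTBE, x4 = barrels of heavy naphtha, x5 = barrels of butane.
Minimize 101.7x1 + 123.35x2 + 133.19x3 + 82.53x4 + 62.84x5 s.t.:
  5.4x1 + 3.18x2 + 3.99x3 + 5.04x4 + 4.29x5 ≥ 5.3   (energy)
  121.8x2 + 123.7x3 ≥ 114.9   (oxygenate mass)
  89.6x1 + 119.6x2 + 110.2x3 + 63.5x4 + 97.3x5 ≥ 131.3   (octane-barrels)
  x1, x2, x3, x4, x5 ≥ 0.
The minimum-cost mix takes nothing from FCC naphtha, ethanol, heavy naphtha — only MTBE, butane. There the energy and oxygenate mass constraints are tight.
Solving gives x3 = 0.92886, x5 = 0.37153.
Total cost: 133.19·0.92886 + 62.84·0.37153 = 147.0618.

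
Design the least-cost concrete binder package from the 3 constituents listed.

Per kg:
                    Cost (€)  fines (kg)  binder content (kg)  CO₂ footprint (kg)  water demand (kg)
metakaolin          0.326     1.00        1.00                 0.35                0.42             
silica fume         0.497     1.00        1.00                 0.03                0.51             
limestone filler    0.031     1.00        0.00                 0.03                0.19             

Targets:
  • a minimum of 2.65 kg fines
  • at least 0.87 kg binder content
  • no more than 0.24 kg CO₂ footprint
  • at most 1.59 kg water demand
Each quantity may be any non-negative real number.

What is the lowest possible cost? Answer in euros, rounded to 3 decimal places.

€0.402

Let x1 = kg of metakaolin, x2 = kg of silica fume, x3 = kg of limestone filler.
min 0.326x1 + 0.497x2 + 0.031x3 subject to:
  1x1 + 1x2 + 1x3 ≥ 2.65   (fines)
  1x1 + 1x2 ≥ 0.87   (binder content)
  0.35x1 + 0.03x2 + 0.03x3 ≤ 0.24   (CO₂ footprint)
  0.42x1 + 0.51x2 + 0.19x3 ≤ 1.59   (water demand)
  x1, x2, x3 ≥ 0.
All 3 inputs are positive at the optimum. Binding constraints: fines, binder content, CO₂ footprint.
Solving gives x1 = 0.5016, x2 = 0.3684, x3 = 1.78.
Hence cost = 0.326·0.5016 + 0.497·0.3684 + 0.031·1.78 = €0.40180.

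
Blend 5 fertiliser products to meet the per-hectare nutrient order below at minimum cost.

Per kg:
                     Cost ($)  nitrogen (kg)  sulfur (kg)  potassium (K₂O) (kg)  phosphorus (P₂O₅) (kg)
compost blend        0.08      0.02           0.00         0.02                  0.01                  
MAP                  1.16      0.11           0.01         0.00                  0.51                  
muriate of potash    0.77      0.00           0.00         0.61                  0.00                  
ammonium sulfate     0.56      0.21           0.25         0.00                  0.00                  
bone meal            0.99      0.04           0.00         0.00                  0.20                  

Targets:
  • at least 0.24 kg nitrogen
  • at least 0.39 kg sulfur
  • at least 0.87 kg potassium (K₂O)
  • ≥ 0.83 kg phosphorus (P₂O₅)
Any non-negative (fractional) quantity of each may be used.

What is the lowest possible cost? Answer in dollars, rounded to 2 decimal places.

Let x1 = kg of compost blend, x2 = kg of MAP, x3 = kg of muriate of potash, x4 = kg of ammonium sulfate, x5 = kg of bone meal.
Minimise 0.08x1 + 1.16x2 + 0.77x3 + 0.56x4 + 0.99x5 s.t.:
  0.02x1 + 0.11x2 + 0.21x4 + 0.04x5 ≥ 0.24   (nitrogen)
  0.01x2 + 0.25x4 ≥ 0.39   (sulfur)
  0.02x1 + 0.61x3 ≥ 0.87   (potassium (K₂O))
  0.01x1 + 0.51x2 + 0.2x5 ≥ 0.83   (phosphorus (P₂O₅))
  x1, x2, x3, x4, x5 ≥ 0.
The minimum-cost mix takes nothing from compost blend, bone meal — only MAP, muriate of potash, ammonium sulfate. The sulfur, potassium (K₂O), phosphorus (P₂O₅) requirements are met with equality.
That vertex is x2 = 1.627, x3 = 1.426, x4 = 1.495.
Objective = 1.16·1.627 + 0.77·1.426 + 0.56·1.495 = 3.8225.

$3.82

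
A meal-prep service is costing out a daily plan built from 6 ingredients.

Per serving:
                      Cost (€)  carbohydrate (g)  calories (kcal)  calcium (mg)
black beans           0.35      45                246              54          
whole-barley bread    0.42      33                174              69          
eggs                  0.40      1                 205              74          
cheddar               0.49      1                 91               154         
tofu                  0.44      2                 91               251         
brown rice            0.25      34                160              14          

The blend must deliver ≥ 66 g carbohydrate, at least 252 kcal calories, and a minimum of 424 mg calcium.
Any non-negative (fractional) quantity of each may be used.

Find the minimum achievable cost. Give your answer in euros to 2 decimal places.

€1.10

Treat it as an LP. Let x1 = servings of black beans, x2 = servings of whole-barley bread, x3 = servings of eggs, x4 = servings of cheddar, x5 = servings of tofu, x6 = servings of brown rice.
Minimize 0.35x1 + 0.42x2 + 0.4x3 + 0.49x4 + 0.44x5 + 0.25x6 subject to:
  45x1 + 33x2 + 1x3 + 1x4 + 2x5 + 34x6 ≥ 66   (carbohydrate)
  246x1 + 174x2 + 205x3 + 91x4 + 91x5 + 160x6 ≥ 252   (calories)
  54x1 + 69x2 + 74x3 + 154x4 + 251x5 + 14x6 ≥ 424   (calcium)
  x1, x2, x3, x4, x5, x6 ≥ 0.
The optimal basis is {black beans, tofu}; whole-barley bread, eggs, cheddar, brown rice drop out. The carbohydrate and calcium requirements are met with equality.
So black beans = 1.405 servings, tofu = 1.387 servings.
Cost = 0.35·1.405 + 0.44·1.387 = 1.1020.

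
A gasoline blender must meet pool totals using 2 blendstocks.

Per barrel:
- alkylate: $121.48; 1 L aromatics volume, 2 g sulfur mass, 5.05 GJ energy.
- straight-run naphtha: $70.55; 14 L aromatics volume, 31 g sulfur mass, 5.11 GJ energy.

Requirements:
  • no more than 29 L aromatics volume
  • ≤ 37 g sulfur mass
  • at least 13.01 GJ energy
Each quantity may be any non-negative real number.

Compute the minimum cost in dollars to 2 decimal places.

$255.40

Let x1 = barrels of alkylate, x2 = barrels of straight-run naphtha.
min 121.48x1 + 70.55x2 subject to:
  1x1 + 14x2 ≤ 29   (aromatics volume)
  2x1 + 31x2 ≤ 37   (sulfur mass)
  5.05x1 + 5.11x2 ≥ 13.01   (energy)
  x1, x2 ≥ 0.
Both inputs are positive at the optimum. Binding constraints: sulfur mass and energy.
That vertex is x1 = 1.4641, x2 = 1.0991.
Objective = 121.48·1.4641 + 70.55·1.0991 = 255.4004.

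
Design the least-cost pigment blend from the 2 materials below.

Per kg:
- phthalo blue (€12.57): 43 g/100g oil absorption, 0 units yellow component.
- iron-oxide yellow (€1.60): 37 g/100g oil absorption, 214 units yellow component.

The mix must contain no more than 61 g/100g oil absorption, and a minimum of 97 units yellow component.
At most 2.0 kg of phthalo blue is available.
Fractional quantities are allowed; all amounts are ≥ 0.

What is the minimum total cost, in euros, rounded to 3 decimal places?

Treat it as an LP. Let x1 = kg of phthalo blue, x2 = kg of iron-oxide yellow.
Minimise 12.57x1 + 1.6x2 subject to:
  43x1 + 37x2 ≤ 61   (oil absorption)
  214x2 ≥ 97   (yellow component)
  x1 ≤ 2
  x1, x2 ≥ 0.
The optimal basis is {iron-oxide yellow}; phthalo blue drops out. Binding constraint: yellow component.
Optimal quantities: iron-oxide yellow = 0.4533 kg.
Objective = 1.6·0.4533 = 0.72528.

€0.725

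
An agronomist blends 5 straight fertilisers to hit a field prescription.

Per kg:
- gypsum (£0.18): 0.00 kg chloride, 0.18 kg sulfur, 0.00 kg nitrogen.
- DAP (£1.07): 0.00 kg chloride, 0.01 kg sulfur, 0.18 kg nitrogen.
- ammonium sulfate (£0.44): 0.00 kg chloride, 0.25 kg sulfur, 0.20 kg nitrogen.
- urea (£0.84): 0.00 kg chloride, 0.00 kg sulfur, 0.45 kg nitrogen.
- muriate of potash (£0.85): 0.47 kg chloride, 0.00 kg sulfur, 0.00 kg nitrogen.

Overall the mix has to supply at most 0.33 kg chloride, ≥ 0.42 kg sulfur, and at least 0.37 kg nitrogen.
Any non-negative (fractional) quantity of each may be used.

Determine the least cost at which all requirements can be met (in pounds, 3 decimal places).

£0.803

Set it up as a linear program. Let x1 = kg of gypsum, x2 = kg of DAP, x3 = kg of ammonium sulfate, x4 = kg of urea, x5 = kg of muriate of potash.
min 0.18x1 + 1.07x2 + 0.44x3 + 0.84x4 + 0.85x5 s.t.:
  0.47x5 ≤ 0.33   (chloride)
  0.18x1 + 0.01x2 + 0.25x3 ≥ 0.42   (sulfur)
  0.18x2 + 0.2x3 + 0.45x4 ≥ 0.37   (nitrogen)
  x1, x2, x3, x4, x5 ≥ 0.
The minimum-cost mix takes nothing from gypsum, DAP, muriate of potash — only ammonium sulfate, urea. There the sulfur and nitrogen constraints are tight.
That vertex is x3 = 1.68, x4 = 0.07556.
Hence cost = 0.44·1.68 + 0.84·0.07556 = £0.80267.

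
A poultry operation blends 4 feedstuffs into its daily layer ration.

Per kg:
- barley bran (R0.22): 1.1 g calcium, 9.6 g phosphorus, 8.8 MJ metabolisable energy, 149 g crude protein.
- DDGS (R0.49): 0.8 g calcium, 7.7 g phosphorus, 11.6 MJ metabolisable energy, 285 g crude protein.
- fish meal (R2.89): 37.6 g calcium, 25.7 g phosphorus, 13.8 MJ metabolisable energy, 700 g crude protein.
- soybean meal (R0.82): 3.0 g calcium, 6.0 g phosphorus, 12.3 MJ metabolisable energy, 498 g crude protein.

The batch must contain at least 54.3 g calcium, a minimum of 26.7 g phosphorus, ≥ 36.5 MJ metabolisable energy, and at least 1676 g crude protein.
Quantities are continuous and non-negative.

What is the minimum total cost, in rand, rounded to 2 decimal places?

Let x1 = kg of barley bran, x2 = kg of DDGS, x3 = kg of fish meal, x4 = kg of soybean meal.
Minimise 0.22x1 + 0.49x2 + 2.89x3 + 0.82x4 s.t.:
  1.1x1 + 0.8x2 + 37.6x3 + 3x4 ≥ 54.3   (calcium)
  9.6x1 + 7.7x2 + 25.7x3 + 6x4 ≥ 26.7   (phosphorus)
  8.8x1 + 11.6x2 + 13.8x3 + 12.3x4 ≥ 36.5   (metabolisable energy)
  149x1 + 285x2 + 700x3 + 498x4 ≥ 1676   (crude protein)
  x1, x2, x3, x4 ≥ 0.
The cheapest feasible vertex uses only barley bran, fish meal; DDGS, soybean meal are not used. The calcium and crude protein requirements are met with equality.
That vertex is x1 = 5.175, x3 = 1.2928.
Objective = 0.22·5.175 + 2.89·1.2928 = 4.8747.

R4.87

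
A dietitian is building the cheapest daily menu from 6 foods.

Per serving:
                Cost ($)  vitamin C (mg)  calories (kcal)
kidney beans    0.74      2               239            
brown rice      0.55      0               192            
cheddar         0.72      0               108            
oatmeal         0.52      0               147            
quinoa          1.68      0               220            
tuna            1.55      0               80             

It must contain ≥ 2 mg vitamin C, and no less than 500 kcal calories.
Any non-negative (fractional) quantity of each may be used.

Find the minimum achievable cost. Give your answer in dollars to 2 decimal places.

This is a linear program. Let x1 = servings of kidney beans, x2 = servings of brown rice, x3 = servings of cheddar, x4 = servings of oatmeal, x5 = servings of quinoa, x6 = servings of tuna.
Minimize 0.74x1 + 0.55x2 + 0.72x3 + 0.52x4 + 1.68x5 + 1.55x6 subject to:
  2x1 ≥ 2   (vitamin C)
  239x1 + 192x2 + 108x3 + 147x4 + 220x5 + 80x6 ≥ 500   (calories)
  x1, x2, x3, x4, x5, x6 ≥ 0.
The minimum-cost mix takes nothing from cheddar, oatmeal, quinoa, tuna — only kidney beans, brown rice. The vitamin C and calories requirements are met with equality.
Optimal quantities: kidney beans = 1 serving, brown rice = 1.359 servings.
Hence cost = 0.74·1 + 0.55·1.359 = $1.4875.

$1.49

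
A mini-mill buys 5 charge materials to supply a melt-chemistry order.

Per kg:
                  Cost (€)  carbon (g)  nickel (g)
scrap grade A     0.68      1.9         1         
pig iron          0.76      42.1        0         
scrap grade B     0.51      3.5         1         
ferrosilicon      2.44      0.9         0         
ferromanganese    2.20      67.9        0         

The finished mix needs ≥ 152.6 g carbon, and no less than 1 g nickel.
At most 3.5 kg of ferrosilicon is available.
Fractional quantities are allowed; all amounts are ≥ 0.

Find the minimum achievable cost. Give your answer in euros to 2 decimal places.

This is a linear program. Let x1 = kg of scrap grade A, x2 = kg of pig iron, x3 = kg of scrap grade B, x4 = kg of ferrosilicon, x5 = kg of ferromanganese.
min 0.68x1 + 0.76x2 + 0.51x3 + 2.44x4 + 2.2x5 s.t.:
  1.9x1 + 42.1x2 + 3.5x3 + 0.9x4 + 67.9x5 ≥ 152.6   (carbon)
  1x1 + 1x3 ≥ 1   (nickel)
  x4 ≤ 3.5
  x1, x2, x3, x4, x5 ≥ 0.
The optimal basis is {pig iron, scrap grade B}; scrap grade A, ferrosilicon, ferromanganese drop out. Binding constraints: carbon and nickel.
Optimal quantities: pig iron = 3.542 kg, scrap grade B = 1 kg.
Objective = 0.76·3.542 + 0.51·1 = 3.2019.

€3.20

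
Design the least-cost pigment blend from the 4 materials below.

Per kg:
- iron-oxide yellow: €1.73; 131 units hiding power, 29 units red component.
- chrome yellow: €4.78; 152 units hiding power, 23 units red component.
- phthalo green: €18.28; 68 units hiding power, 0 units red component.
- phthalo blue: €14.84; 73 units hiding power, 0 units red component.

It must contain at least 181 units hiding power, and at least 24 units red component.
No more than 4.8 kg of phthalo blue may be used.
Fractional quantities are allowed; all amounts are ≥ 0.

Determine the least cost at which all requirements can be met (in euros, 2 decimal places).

Let x1 = kg of iron-oxide yellow, x2 = kg of chrome yellow, x3 = kg of phthalo green, x4 = kg of phthalo blue.
min 1.73x1 + 4.78x2 + 18.28x3 + 14.84x4 with:
  131x1 + 152x2 + 68x3 + 73x4 ≥ 181   (hiding power)
  29x1 + 23x2 ≥ 24   (red component)
  x4 ≤ 4.8
  x1, x2, x3, x4 ≥ 0.
The cheapest feasible vertex uses only iron-oxide yellow; chrome yellow, phthalo green, phthalo blue are not used. There the hiding power constraint is tight.
That vertex is x1 = 1.382.
Total cost: 1.73·1.382 = 2.3909.

€2.39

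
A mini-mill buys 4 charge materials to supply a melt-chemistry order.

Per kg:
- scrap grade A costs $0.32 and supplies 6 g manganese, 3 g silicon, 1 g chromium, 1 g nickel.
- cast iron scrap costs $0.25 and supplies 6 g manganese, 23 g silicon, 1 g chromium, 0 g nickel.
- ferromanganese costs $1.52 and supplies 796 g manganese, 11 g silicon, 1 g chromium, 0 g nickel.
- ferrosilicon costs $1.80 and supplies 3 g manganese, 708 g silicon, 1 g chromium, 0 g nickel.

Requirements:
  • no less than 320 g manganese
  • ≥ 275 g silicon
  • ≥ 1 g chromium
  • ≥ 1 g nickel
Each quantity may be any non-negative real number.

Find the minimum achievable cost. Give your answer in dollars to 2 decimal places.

This is a linear program. Let x1 = kg of scrap grade A, x2 = kg of cast iron scrap, x3 = kg of ferromanganese, x4 = kg of ferrosilicon.
Minimize 0.32x1 + 0.25x2 + 1.52x3 + 1.8x4 with:
  6x1 + 6x2 + 796x3 + 3x4 ≥ 320   (manganese)
  3x1 + 23x2 + 11x3 + 708x4 ≥ 275   (silicon)
  1x1 + 1x2 + 1x3 + 1x4 ≥ 1   (chromium)
  1x1 ≥ 1   (nickel)
  x1, x2, x3, x4 ≥ 0.
At the optimum only scrap grade A, ferromanganese, ferrosilicon are positive (cast iron scrap = 0). There the manganese, silicon, nickel constraints are tight.
Solving gives x1 = 1, x3 = 0.393, x4 = 0.3781.
Hence cost = 0.32·1 + 1.52·0.393 + 1.8·0.3781 = $1.5979.

$1.60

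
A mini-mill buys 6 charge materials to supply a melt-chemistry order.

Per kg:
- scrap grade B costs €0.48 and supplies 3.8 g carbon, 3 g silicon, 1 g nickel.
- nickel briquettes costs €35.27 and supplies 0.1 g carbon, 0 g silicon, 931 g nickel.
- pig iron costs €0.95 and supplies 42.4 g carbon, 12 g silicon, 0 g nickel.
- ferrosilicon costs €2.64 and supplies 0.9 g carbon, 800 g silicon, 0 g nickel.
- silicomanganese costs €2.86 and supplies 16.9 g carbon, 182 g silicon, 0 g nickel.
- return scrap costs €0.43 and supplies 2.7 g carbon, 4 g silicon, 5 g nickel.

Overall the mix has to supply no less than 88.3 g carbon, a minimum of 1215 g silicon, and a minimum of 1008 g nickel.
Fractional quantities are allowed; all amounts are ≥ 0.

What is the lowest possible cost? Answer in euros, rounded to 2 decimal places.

€44.06

Treat it as an LP. Let x1 = kg of scrap grade B, x2 = kg of nickel briquettes, x3 = kg of pig iron, x4 = kg of ferrosilicon, x5 = kg of silicomanganese, x6 = kg of return scrap.
Minimise 0.48x1 + 35.27x2 + 0.95x3 + 2.64x4 + 2.86x5 + 0.43x6 with:
  3.8x1 + 0.1x2 + 42.4x3 + 0.9x4 + 16.9x5 + 2.7x6 ≥ 88.3   (carbon)
  3x1 + 12x3 + 800x4 + 182x5 + 4x6 ≥ 1215   (silicon)
  1x1 + 931x2 + 5x6 ≥ 1008   (nickel)
  x1, x2, x3, x4, x5, x6 ≥ 0.
The minimum-cost mix takes nothing from scrap grade B, silicomanganese, return scrap — only nickel briquettes, pig iron, ferrosilicon. There the carbon, silicon, nickel constraints are tight.
That vertex is x2 = 1.0827, x3 = 2.0484, x4 = 1.488.
Total cost: 35.27·1.0827 + 0.95·2.0484 + 2.64·1.488 = 44.0611.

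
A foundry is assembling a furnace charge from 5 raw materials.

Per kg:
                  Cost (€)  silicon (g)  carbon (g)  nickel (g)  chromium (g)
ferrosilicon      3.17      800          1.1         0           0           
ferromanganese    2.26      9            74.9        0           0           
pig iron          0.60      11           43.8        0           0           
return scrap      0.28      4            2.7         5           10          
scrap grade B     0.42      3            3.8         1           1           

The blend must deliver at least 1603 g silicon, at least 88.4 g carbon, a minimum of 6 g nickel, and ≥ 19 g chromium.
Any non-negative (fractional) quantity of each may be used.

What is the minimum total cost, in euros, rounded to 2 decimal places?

€7.88

Set it up as a linear program. Let x1 = kg of ferrosilicon, x2 = kg of ferromanganese, x3 = kg of pig iron, x4 = kg of return scrap, x5 = kg of scrap grade B.
min 3.17x1 + 2.26x2 + 0.6x3 + 0.28x4 + 0.42x5 s.t.:
  800x1 + 9x2 + 11x3 + 4x4 + 3x5 ≥ 1603   (silicon)
  1.1x1 + 74.9x2 + 43.8x3 + 2.7x4 + 3.8x5 ≥ 88.4   (carbon)
  5x4 + 1x5 ≥ 6   (nickel)
  10x4 + 1x5 ≥ 19   (chromium)
  x1, x2, x3, x4, x5 ≥ 0.
The cheapest feasible vertex uses only ferrosilicon, pig iron, return scrap; ferromanganese, scrap grade B are not used. There the silicon, carbon, chromium constraints are tight.
Solving gives x1 = 1.969, x3 = 1.852, x4 = 1.9.
Cost = 3.17·1.969 + 0.6·1.852 + 0.28·1.9 = 7.8849.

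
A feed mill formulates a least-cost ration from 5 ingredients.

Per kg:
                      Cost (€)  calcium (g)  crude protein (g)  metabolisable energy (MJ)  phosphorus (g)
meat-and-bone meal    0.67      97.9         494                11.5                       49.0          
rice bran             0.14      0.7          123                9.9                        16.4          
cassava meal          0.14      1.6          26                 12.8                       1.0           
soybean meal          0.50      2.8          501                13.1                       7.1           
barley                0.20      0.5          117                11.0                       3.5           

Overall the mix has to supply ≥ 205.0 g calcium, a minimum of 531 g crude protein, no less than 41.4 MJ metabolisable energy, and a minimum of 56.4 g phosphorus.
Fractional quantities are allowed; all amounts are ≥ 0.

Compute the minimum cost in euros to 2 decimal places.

Set it up as a linear program. Let x1 = kg of meat-and-bone meal, x2 = kg of rice bran, x3 = kg of cassava meal, x4 = kg of soybean meal, x5 = kg of barley.
min 0.67x1 + 0.14x2 + 0.14x3 + 0.5x4 + 0.2x5 s.t.:
  97.9x1 + 0.7x2 + 1.6x3 + 2.8x4 + 0.5x5 ≥ 205   (calcium)
  494x1 + 123x2 + 26x3 + 501x4 + 117x5 ≥ 531   (crude protein)
  11.5x1 + 9.9x2 + 12.8x3 + 13.1x4 + 11x5 ≥ 41.4   (metabolisable energy)
  49x1 + 16.4x2 + 1x3 + 7.1x4 + 3.5x5 ≥ 56.4   (phosphorus)
  x1, x2, x3, x4, x5 ≥ 0.
The cheapest feasible vertex uses only meat-and-bone meal, cassava meal; rice bran, soybean meal, barley are not used. There the calcium and metabolisable energy constraints are tight.
Optimal quantities: meat-and-bone meal = 2.072 kg, cassava meal = 1.373 kg.
Objective = 0.67·2.072 + 0.14·1.373 = 1.5805.

€1.58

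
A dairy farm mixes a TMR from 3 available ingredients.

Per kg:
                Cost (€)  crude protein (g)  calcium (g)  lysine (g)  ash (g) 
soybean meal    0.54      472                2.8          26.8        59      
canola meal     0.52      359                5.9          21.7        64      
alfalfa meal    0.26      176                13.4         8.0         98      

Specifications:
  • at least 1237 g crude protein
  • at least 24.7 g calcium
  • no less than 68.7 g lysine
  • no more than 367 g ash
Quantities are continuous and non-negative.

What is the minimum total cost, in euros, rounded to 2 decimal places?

€1.52

Set it up as a linear program. Let x1 = kg of soybean meal, x2 = kg of canola meal, x3 = kg of alfalfa meal.
Minimize 0.54x1 + 0.52x2 + 0.26x3 subject to:
  472x1 + 359x2 + 176x3 ≥ 1237   (crude protein)
  2.8x1 + 5.9x2 + 13.4x3 ≥ 24.7   (calcium)
  26.8x1 + 21.7x2 + 8x3 ≥ 68.7   (lysine)
  59x1 + 64x2 + 98x3 ≤ 367   (ash)
  x1, x2, x3 ≥ 0.
The minimum-cost mix takes nothing from canola meal — only soybean meal, alfalfa meal. Binding constraints: calcium and lysine.
Solving gives x1 = 2.147, x3 = 1.395.
Cost = 0.54·2.147 + 0.26·1.395 = 1.5221.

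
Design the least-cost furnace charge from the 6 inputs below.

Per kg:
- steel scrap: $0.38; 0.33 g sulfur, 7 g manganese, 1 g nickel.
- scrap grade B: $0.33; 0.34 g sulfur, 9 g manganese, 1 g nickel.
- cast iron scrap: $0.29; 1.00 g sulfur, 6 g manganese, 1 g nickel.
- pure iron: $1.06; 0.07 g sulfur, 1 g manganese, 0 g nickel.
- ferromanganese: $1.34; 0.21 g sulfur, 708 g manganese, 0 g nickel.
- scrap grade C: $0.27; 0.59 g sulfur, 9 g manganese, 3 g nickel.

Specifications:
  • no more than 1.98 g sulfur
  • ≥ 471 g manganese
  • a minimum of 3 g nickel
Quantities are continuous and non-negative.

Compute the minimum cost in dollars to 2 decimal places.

Treat it as an LP. Let x1 = kg of steel scrap, x2 = kg of scrap grade B, x3 = kg of cast iron scrap, x4 = kg of pure iron, x5 = kg of ferromanganese, x6 = kg of scrap grade C.
Minimize 0.38x1 + 0.33x2 + 0.29x3 + 1.06x4 + 1.34x5 + 0.27x6 with:
  0.33x1 + 0.34x2 + 1x3 + 0.07x4 + 0.21x5 + 0.59x6 ≤ 1.98   (sulfur)
  7x1 + 9x2 + 6x3 + 1x4 + 708x5 + 9x6 ≥ 471   (manganese)
  1x1 + 1x2 + 1x3 + 3x6 ≥ 3   (nickel)
  x1, x2, x3, x4, x5, x6 ≥ 0.
The cheapest feasible vertex uses only ferromanganese, scrap grade C; steel scrap, scrap grade B, cast iron scrap, pure iron are not used. There the manganese and nickel constraints are tight.
That vertex is x5 = 0.6525, x6 = 1.
Total cost: 1.34·0.6525 + 0.27·1 = 1.1444.

$1.14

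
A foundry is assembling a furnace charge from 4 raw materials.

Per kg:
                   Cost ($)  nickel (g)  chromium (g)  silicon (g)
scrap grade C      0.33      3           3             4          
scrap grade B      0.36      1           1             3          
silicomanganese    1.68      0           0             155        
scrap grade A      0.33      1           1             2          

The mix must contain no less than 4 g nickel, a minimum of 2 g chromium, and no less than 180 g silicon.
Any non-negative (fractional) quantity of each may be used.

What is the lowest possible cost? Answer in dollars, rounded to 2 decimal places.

$2.33

Let x1 = kg of scrap grade C, x2 = kg of scrap grade B, x3 = kg of silicomanganese, x4 = kg of scrap grade A.
Minimize 0.33x1 + 0.36x2 + 1.68x3 + 0.33x4 s.t.:
  3x1 + 1x2 + 1x4 ≥ 4   (nickel)
  3x1 + 1x2 + 1x4 ≥ 2   (chromium)
  4x1 + 3x2 + 155x3 + 2x4 ≥ 180   (silicon)
  x1, x2, x3, x4 ≥ 0.
The cheapest feasible vertex uses only scrap grade C, silicomanganese; scrap grade B, scrap grade A are not used. There the nickel and silicon constraints are tight.
That vertex is x1 = 1.333, x3 = 1.127.
Total cost: 0.33·1.333 + 1.68·1.127 = 2.3333.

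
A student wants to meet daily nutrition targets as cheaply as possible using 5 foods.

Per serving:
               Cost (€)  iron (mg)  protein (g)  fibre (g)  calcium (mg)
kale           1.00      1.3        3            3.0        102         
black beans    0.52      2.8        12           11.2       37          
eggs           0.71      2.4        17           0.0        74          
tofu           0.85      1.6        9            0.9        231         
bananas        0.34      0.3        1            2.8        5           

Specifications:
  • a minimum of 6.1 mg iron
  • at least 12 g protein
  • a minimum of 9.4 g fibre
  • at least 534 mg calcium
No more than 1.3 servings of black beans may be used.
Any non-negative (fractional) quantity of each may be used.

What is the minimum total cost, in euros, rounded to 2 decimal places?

€2.33

Set it up as a linear program. Let x1 = servings of kale, x2 = servings of black beans, x3 = servings of eggs, x4 = servings of tofu, x5 = servings of bananas.
Minimize 1x1 + 0.52x2 + 0.71x3 + 0.85x4 + 0.34x5 s.t.:
  1.3x1 + 2.8x2 + 2.4x3 + 1.6x4 + 0.3x5 ≥ 6.1   (iron)
  3x1 + 12x2 + 17x3 + 9x4 + 1x5 ≥ 12   (protein)
  3x1 + 11.2x2 + 0.9x4 + 2.8x5 ≥ 9.4   (fibre)
  102x1 + 37x2 + 74x3 + 231x4 + 5x5 ≥ 534   (calcium)
  x2 ≤ 1.3
  x1, x2, x3, x4, x5 ≥ 0.
The minimum-cost mix takes nothing from kale, eggs, bananas — only black beans, tofu. Binding constraints: iron and calcium.
Optimal quantities: black beans = 0.944 servings, tofu = 2.16 servings.
Hence cost = 0.52·0.944 + 0.85·2.16 = €2.3269.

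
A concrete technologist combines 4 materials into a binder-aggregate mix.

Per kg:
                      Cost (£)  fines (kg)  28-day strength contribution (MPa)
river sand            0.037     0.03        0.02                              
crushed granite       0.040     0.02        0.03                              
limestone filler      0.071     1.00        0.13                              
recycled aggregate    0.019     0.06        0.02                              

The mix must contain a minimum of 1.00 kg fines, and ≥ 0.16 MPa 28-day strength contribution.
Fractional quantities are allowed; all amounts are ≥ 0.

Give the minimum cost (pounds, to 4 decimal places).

£0.0874

Let x1 = kg of river sand, x2 = kg of crushed granite, x3 = kg of limestone filler, x4 = kg of recycled aggregate.
Minimize 0.037x1 + 0.04x2 + 0.071x3 + 0.019x4 s.t.:
  0.03x1 + 0.02x2 + 1x3 + 0.06x4 ≥ 1   (fines)
  0.02x1 + 0.03x2 + 0.13x3 + 0.02x4 ≥ 0.16   (28-day strength contribution)
  x1, x2, x3, x4 ≥ 0.
The optimal basis is {limestone filler}; river sand, crushed granite, recycled aggregate drop out. Binding constraint: 28-day strength contribution.
So limestone filler = 1.231 kg.
Objective = 0.071·1.231 = 0.087401.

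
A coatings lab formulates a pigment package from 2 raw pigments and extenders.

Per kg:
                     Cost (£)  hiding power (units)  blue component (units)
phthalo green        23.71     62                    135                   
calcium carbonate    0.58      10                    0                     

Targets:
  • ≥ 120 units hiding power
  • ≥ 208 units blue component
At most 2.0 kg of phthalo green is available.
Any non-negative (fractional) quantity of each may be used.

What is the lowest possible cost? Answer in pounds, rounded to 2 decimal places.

Set it up as a linear program. Let x1 = kg of phthalo green, x2 = kg of calcium carbonate.
Minimize 23.71x1 + 0.58x2 with:
  62x1 + 10x2 ≥ 120   (hiding power)
  135x1 ≥ 208   (blue component)
  x1 ≤ 2
  x1, x2 ≥ 0.
Both inputs are positive at the optimum. The hiding power and blue component requirements are met with equality.
Solving gives x1 = 1.5407, x2 = 2.4474.
Cost = 23.71·1.5407 + 0.58·2.4474 = 37.9495.

£37.95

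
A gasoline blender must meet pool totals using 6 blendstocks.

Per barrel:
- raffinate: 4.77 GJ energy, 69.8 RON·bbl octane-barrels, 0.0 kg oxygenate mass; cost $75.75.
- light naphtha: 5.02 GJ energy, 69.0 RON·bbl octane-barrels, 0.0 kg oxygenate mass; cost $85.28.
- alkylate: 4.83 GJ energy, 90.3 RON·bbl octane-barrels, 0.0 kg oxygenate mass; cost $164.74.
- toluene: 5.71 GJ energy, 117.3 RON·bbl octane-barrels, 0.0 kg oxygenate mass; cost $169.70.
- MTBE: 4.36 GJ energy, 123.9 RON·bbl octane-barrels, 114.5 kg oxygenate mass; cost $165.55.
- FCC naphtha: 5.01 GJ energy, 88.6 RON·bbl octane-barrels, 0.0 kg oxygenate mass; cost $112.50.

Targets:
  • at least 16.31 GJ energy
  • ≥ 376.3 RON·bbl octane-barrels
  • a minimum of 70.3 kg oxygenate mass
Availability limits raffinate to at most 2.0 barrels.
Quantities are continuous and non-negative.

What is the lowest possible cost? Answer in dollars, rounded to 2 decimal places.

$451.67

Let x1 = barrels of raffinate, x2 = barrels of light naphtha, x3 = barrels of alkylate, x4 = barrels of toluene, x5 = barrels of MTBE, x6 = barrels of FCC naphtha.
min 75.75x1 + 85.28x2 + 164.74x3 + 169.7x4 + 165.55x5 + 112.5x6 s.t.:
  4.77x1 + 5.02x2 + 4.83x3 + 5.71x4 + 4.36x5 + 5.01x6 ≥ 16.31   (energy)
  69.8x1 + 69x2 + 90.3x3 + 117.3x4 + 123.9x5 + 88.6x6 ≥ 376.3   (octane-barrels)
  114.5x5 ≥ 70.3   (oxygenate mass)
  x1 ≤ 2
  x1, x2, x3, x4, x5, x6 ≥ 0.
The minimum-cost mix takes nothing from alkylate, toluene, FCC naphtha — only raffinate, light naphtha, MTBE. There the octane-barrels, oxygenate mass, the raffinate cap constraints are tight.
Solving gives x1 = 2, x2 = 2.328, x5 = 0.61397.
Hence cost = 75.75·2 + 85.28·2.328 + 165.55·0.61397 = $451.6746.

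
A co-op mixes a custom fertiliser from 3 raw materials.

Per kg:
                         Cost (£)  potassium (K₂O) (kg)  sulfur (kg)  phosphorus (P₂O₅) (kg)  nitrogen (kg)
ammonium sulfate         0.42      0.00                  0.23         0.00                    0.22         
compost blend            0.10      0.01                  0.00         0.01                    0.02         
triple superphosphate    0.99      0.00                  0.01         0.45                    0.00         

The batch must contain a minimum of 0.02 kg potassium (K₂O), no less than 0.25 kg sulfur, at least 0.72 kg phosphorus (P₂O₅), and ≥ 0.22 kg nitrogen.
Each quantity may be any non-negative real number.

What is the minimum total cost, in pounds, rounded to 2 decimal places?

Let x1 = kg of ammonium sulfate, x2 = kg of compost blend, x3 = kg of triple superphosphate.
Minimize 0.42x1 + 0.1x2 + 0.99x3 with:
  0.01x2 ≥ 0.02   (potassium (K₂O))
  0.23x1 + 0.01x3 ≥ 0.25   (sulfur)
  0.01x2 + 0.45x3 ≥ 0.72   (phosphorus (P₂O₅))
  0.22x1 + 0.02x2 ≥ 0.22   (nitrogen)
  x1, x2, x3 ≥ 0.
The optimal mix uses every input. The potassium (K₂O), sulfur, phosphorus (P₂O₅) requirements are met with equality.
That vertex is x1 = 1.019, x2 = 2, x3 = 1.556.
Total cost: 0.42·1.019 + 0.1·2 + 0.99·1.556 = 2.1684.

£2.17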